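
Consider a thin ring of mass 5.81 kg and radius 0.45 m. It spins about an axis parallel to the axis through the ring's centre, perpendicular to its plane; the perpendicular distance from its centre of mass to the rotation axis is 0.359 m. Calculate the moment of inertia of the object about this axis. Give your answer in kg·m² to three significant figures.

1.93

I_cm = MR² = (5.81)(0.45)² = 1.1765 kg·m²; centre at d = 0.359 m, so the parallel axis theorem gives I = 1.1765 + (5.81)(0.359)² = 1.9253 kg·m².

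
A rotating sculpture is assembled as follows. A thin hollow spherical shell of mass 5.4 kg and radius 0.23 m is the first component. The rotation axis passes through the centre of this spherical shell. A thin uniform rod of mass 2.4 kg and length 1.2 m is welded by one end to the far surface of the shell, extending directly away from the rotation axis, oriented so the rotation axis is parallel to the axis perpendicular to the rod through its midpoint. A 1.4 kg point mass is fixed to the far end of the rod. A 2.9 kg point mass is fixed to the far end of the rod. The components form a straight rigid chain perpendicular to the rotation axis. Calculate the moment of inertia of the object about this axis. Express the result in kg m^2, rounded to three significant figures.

10.9

Spherical shell: I_cm = (2/3)MR² = (2/3)(5.4)(0.23)² = 0.19044 kg m^2; axis through the centre, so I = 0.19044 kg m^2.
Thin rod: I_cm = (1/12)ML² = (1/12)(2.4)(1.2)² = 0.288 kg m^2; centre at d = 0.23 + 0.6 = 0.83 m, so the parallel axis theorem gives I = 0.288 + (2.4)(0.83)² = 1.9414 kg m^2.
Point mass: I_cm = 0; centre at d = 0.23 + 0.6 + 0.6 = 1.43 m, so the parallel axis theorem gives I = 0 + (1.4)(1.43)² = 2.8629 kg m^2.
Point mass: I_cm = 0; centre at d = 0.23 + 0.6 + 0.6 = 1.43 m, so the parallel axis theorem gives I = 0 + (2.9)(1.43)² = 5.9302 kg m^2.
Total I = 0.19044 + 1.9414 + 2.8629 + 5.9302 = 10.925 kg m^2.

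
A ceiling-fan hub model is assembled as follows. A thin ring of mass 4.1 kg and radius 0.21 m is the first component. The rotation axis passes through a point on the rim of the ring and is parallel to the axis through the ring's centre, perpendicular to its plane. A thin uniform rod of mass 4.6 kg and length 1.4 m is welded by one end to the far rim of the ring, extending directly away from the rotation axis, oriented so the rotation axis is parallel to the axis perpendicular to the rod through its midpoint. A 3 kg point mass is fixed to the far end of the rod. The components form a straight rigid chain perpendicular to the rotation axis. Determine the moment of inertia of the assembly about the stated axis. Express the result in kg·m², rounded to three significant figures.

16.8

Thin ring: I_cm = MR² = (4.1)(0.21)² = 0.18081 kg·m²; centre at d = 0.21 m, so the parallel axis theorem gives I = 0.18081 + (4.1)(0.21)² = 0.36162 kg·m².
Thin rod: I_cm = (1/12)ML² = (1/12)(4.6)(1.4)² = 0.75133 kg·m²; centre at d = 0.21 + 0.21 + 0.7 = 1.12 m, so the parallel axis theorem gives I = 0.75133 + (4.6)(1.12)² = 6.5216 kg·m².
Point mass: I_cm = 0; centre at d = 0.21 + 0.21 + 0.7 + 0.7 = 1.82 m, so the parallel axis theorem gives I = 0 + (3)(1.82)² = 9.9372 kg·m².
Total I = 0.36162 + 6.5216 + 9.9372 = 16.82 kg·m².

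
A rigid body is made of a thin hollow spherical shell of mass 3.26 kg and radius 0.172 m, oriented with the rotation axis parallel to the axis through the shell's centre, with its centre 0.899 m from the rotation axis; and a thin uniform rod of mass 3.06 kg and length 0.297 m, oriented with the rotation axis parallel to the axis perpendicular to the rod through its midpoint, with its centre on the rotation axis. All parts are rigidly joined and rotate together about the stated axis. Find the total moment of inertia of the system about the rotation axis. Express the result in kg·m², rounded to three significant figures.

2.72

Spherical shell: I_cm = (2/3)MR² = (2/3)(3.26)(0.172)² = 0.064296 kg·m²; centre at d = 0.899 m, so I = I_cm + Md² gives I = 0.064296 + (3.26)(0.899)² = 2.699 kg·m².
Thin rod: I_cm = (1/12)ML² = (1/12)(3.06)(0.297)² = 0.022493 kg·m²; axis through the centre, so I = 0.022493 kg·m².
Total I = 2.699 + 0.022493 = 2.7215 kg·m².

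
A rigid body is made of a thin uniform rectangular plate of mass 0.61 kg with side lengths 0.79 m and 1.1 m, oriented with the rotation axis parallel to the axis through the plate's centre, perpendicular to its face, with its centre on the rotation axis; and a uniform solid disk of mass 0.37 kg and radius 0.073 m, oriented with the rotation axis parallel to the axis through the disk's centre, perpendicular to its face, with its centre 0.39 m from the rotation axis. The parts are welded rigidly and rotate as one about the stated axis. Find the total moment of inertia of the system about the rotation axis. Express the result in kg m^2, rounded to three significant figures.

0.150

Rectangular plate: I_cm = (1/12)M(a²+b²) = (1/12)(0.61)[(0.79)² + (1.1)²] = 0.093233 kg m^2; axis through the centre, so I = 0.093233 kg m^2.
Solid disk: I_cm = (1/2)MR² = (1/2)(0.37)(0.073)² = 0.00098586 kg m^2; centre at d = 0.39 m, so the parallel axis theorem gives I = 0.00098586 + (0.37)(0.39)² = 0.057263 kg m^2.
Total I = 0.093233 + 0.057263 = 0.1505 kg m^2.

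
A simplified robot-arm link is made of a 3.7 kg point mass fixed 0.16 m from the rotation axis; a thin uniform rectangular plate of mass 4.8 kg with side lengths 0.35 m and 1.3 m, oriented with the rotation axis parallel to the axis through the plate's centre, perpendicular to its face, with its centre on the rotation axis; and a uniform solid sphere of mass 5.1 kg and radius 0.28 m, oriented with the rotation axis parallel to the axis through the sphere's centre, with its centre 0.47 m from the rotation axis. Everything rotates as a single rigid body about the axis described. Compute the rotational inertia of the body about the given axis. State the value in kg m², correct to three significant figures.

2.11

Point mass: I_cm = 0; centre at d = 0.16 m, so I = I_cm + Md² gives I = 0 + (3.7)(0.16)² = 0.09472 kg m².
Rectangular plate: I_cm = (1/12)M(a²+b²) = (1/12)(4.8)[(0.35)² + (1.3)²] = 0.725 kg m²; axis through the centre, so I = 0.725 kg m².
Solid sphere: I_cm = (2/5)MR² = (2/5)(5.1)(0.28)² = 0.15994 kg m²; centre at d = 0.47 m, so I = I_cm + Md² gives I = 0.15994 + (5.1)(0.47)² = 1.2865 kg m².
Total I = 0.09472 + 0.725 + 1.2865 = 2.1062 kg m².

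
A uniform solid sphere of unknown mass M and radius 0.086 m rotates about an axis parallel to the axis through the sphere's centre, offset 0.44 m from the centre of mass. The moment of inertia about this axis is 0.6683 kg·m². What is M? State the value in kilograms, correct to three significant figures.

I = I_cm + Md² = (2/5)MR² + Md² = M·[0.4·(0.086)² + (0.44)²] = M·0.19656.
So M = 0.6683 / 0.19656 = 3.4 kg.

3.40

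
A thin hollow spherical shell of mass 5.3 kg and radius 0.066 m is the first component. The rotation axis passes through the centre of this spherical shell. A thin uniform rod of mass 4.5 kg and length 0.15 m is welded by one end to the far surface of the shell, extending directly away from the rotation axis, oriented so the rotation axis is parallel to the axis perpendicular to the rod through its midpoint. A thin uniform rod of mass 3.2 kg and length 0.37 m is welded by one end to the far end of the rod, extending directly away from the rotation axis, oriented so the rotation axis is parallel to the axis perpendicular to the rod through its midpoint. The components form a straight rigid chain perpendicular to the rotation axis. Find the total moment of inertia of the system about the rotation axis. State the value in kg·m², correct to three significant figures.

0.664

Spherical shell: I_cm = (2/3)MR² = (2/3)(5.3)(0.066)² = 0.015391 kg·m²; axis through the centre, so I = 0.015391 kg·m².
Thin rod: I_cm = (1/12)ML² = (1/12)(4.5)(0.15)² = 0.0084375 kg·m²; centre at d = 0.066 + 0.075 = 0.141 m, so the parallel axis theorem gives I = 0.0084375 + (4.5)(0.141)² = 0.097902 kg·m².
Thin rod: I_cm = (1/12)ML² = (1/12)(3.2)(0.37)² = 0.036507 kg·m²; centre at d = 0.066 + 0.075 + 0.075 + 0.185 = 0.401 m, so the parallel axis theorem gives I = 0.036507 + (3.2)(0.401)² = 0.55107 kg·m².
Total I = 0.015391 + 0.097902 + 0.55107 = 0.66436 kg·m².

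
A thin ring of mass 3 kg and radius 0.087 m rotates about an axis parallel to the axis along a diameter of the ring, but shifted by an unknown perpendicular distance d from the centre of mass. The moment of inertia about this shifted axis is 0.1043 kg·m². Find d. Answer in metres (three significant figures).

0.176

About the centre-of-mass axis, I_cm = (1/2)MR² = (1/2)(3)(0.087)² = 0.011353 kg·m².
Parallel axis theorem: I = I_cm + Md², so Md² = 0.1043 − 0.011353 = 0.092947 kg·m².
d = √(0.092947 / 3) = 0.17602 m.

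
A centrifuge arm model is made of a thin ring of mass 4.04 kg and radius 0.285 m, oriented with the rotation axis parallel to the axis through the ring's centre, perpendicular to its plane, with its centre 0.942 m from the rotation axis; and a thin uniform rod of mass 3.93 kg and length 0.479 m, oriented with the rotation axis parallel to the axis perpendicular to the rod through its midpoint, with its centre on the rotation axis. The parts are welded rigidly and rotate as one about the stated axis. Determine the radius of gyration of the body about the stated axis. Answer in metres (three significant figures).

Thin ring: I_cm = MR² = (4.04)(0.285)² = 0.32815 kg·m²; centre at d = 0.942 m, so I = I_cm + Md² gives I = 0.32815 + (4.04)(0.942)² = 3.9131 kg·m².
Thin rod: I_cm = (1/12)ML² = (1/12)(3.93)(0.479)² = 0.075142 kg·m²; axis through the centre, so I = 0.075142 kg·m².
Total I = 3.9882 kg·m²; total mass M = 7.97 kg.
k = √(I/M) = √(3.9882/7.97) = 0.70739 m.

0.707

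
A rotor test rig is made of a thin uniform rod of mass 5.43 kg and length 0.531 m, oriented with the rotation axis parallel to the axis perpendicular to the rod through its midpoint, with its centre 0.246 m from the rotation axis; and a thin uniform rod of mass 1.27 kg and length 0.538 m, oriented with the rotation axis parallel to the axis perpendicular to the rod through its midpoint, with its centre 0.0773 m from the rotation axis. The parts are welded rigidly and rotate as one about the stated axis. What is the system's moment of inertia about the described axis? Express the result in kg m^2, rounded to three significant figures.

0.494

Thin rod: I_cm = (1/12)ML² = (1/12)(5.43)(0.531)² = 0.12759 kg m^2; centre at d = 0.246 m, so I = I_cm + Md² gives I = 0.12759 + (5.43)(0.246)² = 0.45619 kg m^2.
Thin rod: I_cm = (1/12)ML² = (1/12)(1.27)(0.538)² = 0.030633 kg m^2; centre at d = 0.0773 m, so I = I_cm + Md² gives I = 0.030633 + (1.27)(0.0773)² = 0.038221 kg m^2.
Total I = 0.45619 + 0.038221 = 0.49441 kg m^2.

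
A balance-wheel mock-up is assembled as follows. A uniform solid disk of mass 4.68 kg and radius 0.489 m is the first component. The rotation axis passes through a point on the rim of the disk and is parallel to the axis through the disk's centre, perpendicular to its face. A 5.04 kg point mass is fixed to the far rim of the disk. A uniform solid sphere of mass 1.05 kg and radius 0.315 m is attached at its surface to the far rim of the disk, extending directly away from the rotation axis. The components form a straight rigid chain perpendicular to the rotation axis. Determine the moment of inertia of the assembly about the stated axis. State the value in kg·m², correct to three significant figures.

8.30

Solid disk: I_cm = (1/2)MR² = (1/2)(4.68)(0.489)² = 0.55954 kg·m²; centre at d = 0.489 m, so the parallel axis theorem gives I = 0.55954 + (4.68)(0.489)² = 1.6786 kg·m².
Point mass: I_cm = 0; centre at d = 0.489 + 0.489 = 0.978 m, so the parallel axis theorem gives I = 0 + (5.04)(0.978)² = 4.8207 kg·m².
Solid sphere: I_cm = (2/5)MR² = (2/5)(1.05)(0.315)² = 0.041675 kg·m²; centre at d = 0.489 + 0.489 + 0.315 = 1.293 m, so the parallel axis theorem gives I = 0.041675 + (1.05)(1.293)² = 1.7971 kg·m².
Total I = 1.6786 + 4.8207 + 1.7971 = 8.2964 kg·m².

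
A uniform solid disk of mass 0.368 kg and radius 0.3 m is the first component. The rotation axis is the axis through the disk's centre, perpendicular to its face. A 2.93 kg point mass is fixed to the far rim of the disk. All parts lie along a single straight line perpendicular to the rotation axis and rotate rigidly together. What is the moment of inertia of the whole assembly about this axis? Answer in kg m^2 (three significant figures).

0.280

Solid disk: I_cm = (1/2)MR² = (1/2)(0.368)(0.3)² = 0.01656 kg m^2; axis through the centre, so I = 0.01656 kg m^2.
Point mass: I_cm = 0; centre at d = 0.3 m, so the parallel axis theorem gives I = 0 + (2.93)(0.3)² = 0.2637 kg m^2.
Total I = 0.01656 + 0.2637 = 0.28026 kg m^2.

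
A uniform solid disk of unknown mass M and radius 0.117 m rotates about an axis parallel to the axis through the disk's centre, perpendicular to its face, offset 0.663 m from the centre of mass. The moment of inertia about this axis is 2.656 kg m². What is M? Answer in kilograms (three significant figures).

I = I_cm + Md² = (1/2)MR² + Md² = M·[0.5·(0.117)² + (0.663)²] = M·0.44641.
So M = 2.656 / 0.44641 = 5.9496 kg.

5.95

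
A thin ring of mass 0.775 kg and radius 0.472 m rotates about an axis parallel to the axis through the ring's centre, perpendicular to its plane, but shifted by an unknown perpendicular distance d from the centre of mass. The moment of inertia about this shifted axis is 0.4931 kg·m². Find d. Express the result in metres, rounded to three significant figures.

0.643

About the centre-of-mass axis, I_cm = MR² = (0.775)(0.472)² = 0.17266 kg·m².
Parallel axis theorem: I = I_cm + Md², so Md² = 0.4931 − 0.17266 = 0.32044 kg·m².
d = √(0.32044 / 0.775) = 0.64302 m.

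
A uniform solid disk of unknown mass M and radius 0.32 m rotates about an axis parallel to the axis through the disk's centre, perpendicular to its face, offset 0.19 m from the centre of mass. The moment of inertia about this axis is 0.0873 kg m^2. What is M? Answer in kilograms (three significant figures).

1.00

I = I_cm + Md² = (1/2)MR² + Md² = M·[0.5·(0.32)² + (0.19)²] = M·0.0873.
So M = 0.0873 / 0.0873 = 1 kg.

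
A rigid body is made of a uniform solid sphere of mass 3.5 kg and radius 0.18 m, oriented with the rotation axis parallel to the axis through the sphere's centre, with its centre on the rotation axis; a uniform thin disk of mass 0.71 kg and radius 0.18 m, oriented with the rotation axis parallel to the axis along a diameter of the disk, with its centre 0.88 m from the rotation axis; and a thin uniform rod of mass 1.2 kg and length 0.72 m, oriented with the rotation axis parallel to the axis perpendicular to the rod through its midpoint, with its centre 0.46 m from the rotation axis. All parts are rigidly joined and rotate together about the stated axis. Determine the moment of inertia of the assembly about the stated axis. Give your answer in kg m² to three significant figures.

Solid sphere: I_cm = (2/5)MR² = (2/5)(3.5)(0.18)² = 0.04536 kg m²; axis through the centre, so I = 0.04536 kg m².
Thin disk: I_cm = (1/4)MR² = (1/4)(0.71)(0.18)² = 0.005751 kg m²; centre at d = 0.88 m, so the parallel axis theorem gives I = 0.005751 + (0.71)(0.88)² = 0.55557 kg m².
Thin rod: I_cm = (1/12)ML² = (1/12)(1.2)(0.72)² = 0.05184 kg m²; centre at d = 0.46 m, so the parallel axis theorem gives I = 0.05184 + (1.2)(0.46)² = 0.30576 kg m².
Total I = 0.04536 + 0.55557 + 0.30576 = 0.90669 kg m².

0.907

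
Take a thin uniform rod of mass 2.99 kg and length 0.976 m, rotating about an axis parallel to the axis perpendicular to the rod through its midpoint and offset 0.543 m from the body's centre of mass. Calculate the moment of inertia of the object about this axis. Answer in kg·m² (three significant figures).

I_cm = (1/12)ML² = (1/12)(2.99)(0.976)² = 0.23735 kg·m²; centre at d = 0.543 m, so I = I_cm + Md² gives I = 0.23735 + (2.99)(0.543)² = 1.1189 kg·m².

1.12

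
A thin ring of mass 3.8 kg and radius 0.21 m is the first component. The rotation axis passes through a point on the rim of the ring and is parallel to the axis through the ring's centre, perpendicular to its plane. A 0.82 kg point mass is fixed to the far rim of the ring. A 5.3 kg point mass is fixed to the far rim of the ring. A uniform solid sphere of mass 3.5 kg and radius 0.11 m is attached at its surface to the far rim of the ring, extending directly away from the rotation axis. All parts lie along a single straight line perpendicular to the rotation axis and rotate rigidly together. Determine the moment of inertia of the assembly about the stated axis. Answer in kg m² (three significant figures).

Thin ring: I_cm = MR² = (3.8)(0.21)² = 0.16758 kg m²; centre at d = 0.21 m, so I = I_cm + Md² gives I = 0.16758 + (3.8)(0.21)² = 0.33516 kg m².
Point mass: I_cm = 0; centre at d = 0.21 + 0.21 = 0.42 m, so I = I_cm + Md² gives I = 0 + (0.82)(0.42)² = 0.14465 kg m².
Point mass: I_cm = 0; centre at d = 0.21 + 0.21 = 0.42 m, so I = I_cm + Md² gives I = 0 + (5.3)(0.42)² = 0.93492 kg m².
Solid sphere: I_cm = (2/5)MR² = (2/5)(3.5)(0.11)² = 0.01694 kg m²; centre at d = 0.21 + 0.21 + 0.11 = 0.53 m, so I = I_cm + Md² gives I = 0.01694 + (3.5)(0.53)² = 1.0001 kg m².
Total I = 0.33516 + 0.14465 + 0.93492 + 1.0001 = 2.4148 kg m².

2.41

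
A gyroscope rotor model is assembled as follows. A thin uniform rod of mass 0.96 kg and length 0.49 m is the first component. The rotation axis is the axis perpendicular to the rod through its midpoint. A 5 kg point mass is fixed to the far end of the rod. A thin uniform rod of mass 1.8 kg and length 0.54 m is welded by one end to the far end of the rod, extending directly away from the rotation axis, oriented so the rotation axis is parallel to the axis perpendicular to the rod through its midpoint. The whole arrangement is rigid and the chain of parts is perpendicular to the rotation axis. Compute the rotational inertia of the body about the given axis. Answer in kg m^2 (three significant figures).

0.840

Thin rod: I_cm = (1/12)ML² = (1/12)(0.96)(0.49)² = 0.019208 kg m^2; axis through the centre, so I = 0.019208 kg m^2.
Point mass: I_cm = 0; centre at d = 0.245 m, so the parallel axis theorem gives I = 0 + (5)(0.245)² = 0.30012 kg m^2.
Thin rod: I_cm = (1/12)ML² = (1/12)(1.8)(0.54)² = 0.04374 kg m^2; centre at d = 0.245 + 0.27 = 0.515 m, so the parallel axis theorem gives I = 0.04374 + (1.8)(0.515)² = 0.52114 kg m^2.
Total I = 0.019208 + 0.30012 + 0.52114 = 0.84048 kg m^2.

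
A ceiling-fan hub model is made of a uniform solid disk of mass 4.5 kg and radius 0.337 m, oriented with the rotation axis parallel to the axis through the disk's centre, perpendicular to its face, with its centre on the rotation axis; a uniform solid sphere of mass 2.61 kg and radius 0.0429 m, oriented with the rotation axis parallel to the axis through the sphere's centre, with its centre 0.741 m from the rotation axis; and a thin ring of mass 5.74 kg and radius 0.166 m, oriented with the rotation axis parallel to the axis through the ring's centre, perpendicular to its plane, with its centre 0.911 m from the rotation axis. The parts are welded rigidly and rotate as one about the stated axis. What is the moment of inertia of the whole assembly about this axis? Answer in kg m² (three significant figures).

6.61

Solid disk: I_cm = (1/2)MR² = (1/2)(4.5)(0.337)² = 0.25553 kg m²; axis through the centre, so I = 0.25553 kg m².
Solid sphere: I_cm = (2/5)MR² = (2/5)(2.61)(0.0429)² = 0.0019214 kg m²; centre at d = 0.741 m, so I = I_cm + Md² gives I = 0.0019214 + (2.61)(0.741)² = 1.435 kg m².
Thin ring: I_cm = MR² = (5.74)(0.166)² = 0.15817 kg m²; centre at d = 0.911 m, so I = I_cm + Md² gives I = 0.15817 + (5.74)(0.911)² = 4.9219 kg m².
Total I = 0.25553 + 1.435 + 4.9219 = 6.6125 kg m².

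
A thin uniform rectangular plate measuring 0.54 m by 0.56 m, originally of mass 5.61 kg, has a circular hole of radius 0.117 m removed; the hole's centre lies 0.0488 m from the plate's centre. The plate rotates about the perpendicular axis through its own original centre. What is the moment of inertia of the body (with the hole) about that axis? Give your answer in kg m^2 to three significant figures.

0.276

Unpierced body about its centre: I₀ = (1/12)M(a²+b²) = (1/12)(5.61)[(0.54)² + (0.56)²] = 0.28293 kg m^2.
The removed disk has mass m = M·πr²/(ab) = (5.61)·π(0.117)²/(0.54·0.56) = 0.79782 kg (same uniform areal density).
Its moment of inertia about the rotation axis (parallel-axis theorem): I_hole = (1/2)mr² + md² = (1/2)(0.79782)(0.117)² + (0.79782)(0.0488)² = 0.0073606 kg m^2.
Treating the hole as negative mass, I = I₀ − I_hole = 0.28293 − 0.0073606 = 0.27557 kg m^2.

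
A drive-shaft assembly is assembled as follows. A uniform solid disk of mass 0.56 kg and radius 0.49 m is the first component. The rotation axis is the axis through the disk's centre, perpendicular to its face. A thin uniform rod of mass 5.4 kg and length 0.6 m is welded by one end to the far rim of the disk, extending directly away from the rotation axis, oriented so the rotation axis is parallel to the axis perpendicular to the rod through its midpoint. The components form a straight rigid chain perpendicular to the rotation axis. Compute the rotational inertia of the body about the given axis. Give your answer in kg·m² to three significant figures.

Solid disk: I_cm = (1/2)MR² = (1/2)(0.56)(0.49)² = 0.067228 kg·m²; axis through the centre, so I = 0.067228 kg·m².
Thin rod: I_cm = (1/12)ML² = (1/12)(5.4)(0.6)² = 0.162 kg·m²; centre at d = 0.49 + 0.3 = 0.79 m, so I = I_cm + Md² gives I = 0.162 + (5.4)(0.79)² = 3.5321 kg·m².
Total I = 0.067228 + 3.5321 = 3.5994 kg·m².

3.60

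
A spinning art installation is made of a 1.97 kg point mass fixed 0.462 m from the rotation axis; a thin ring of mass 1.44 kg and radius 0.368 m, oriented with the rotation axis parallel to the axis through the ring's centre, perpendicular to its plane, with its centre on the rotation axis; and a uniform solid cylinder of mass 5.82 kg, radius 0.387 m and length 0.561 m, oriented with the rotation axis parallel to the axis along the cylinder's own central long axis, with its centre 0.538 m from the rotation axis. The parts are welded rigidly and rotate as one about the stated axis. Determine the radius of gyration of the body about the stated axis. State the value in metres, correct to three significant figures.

0.544

Point mass: I_cm = 0; centre at d = 0.462 m, so the parallel axis theorem gives I = 0 + (1.97)(0.462)² = 0.42048 kg m².
Thin ring: I_cm = MR² = (1.44)(0.368)² = 0.19501 kg m²; axis through the centre, so I = 0.19501 kg m².
Solid cylinder: I_cm = (1/2)MR² = (1/2)(5.82)(0.387)² = 0.43583 kg m²; centre at d = 0.538 m, so the parallel axis theorem gives I = 0.43583 + (5.82)(0.538)² = 2.1204 kg m².
Total I = 2.7359 kg m²; total mass M = 9.23 kg.
k = √(I/M) = √(2.7359/9.23) = 0.54444 m.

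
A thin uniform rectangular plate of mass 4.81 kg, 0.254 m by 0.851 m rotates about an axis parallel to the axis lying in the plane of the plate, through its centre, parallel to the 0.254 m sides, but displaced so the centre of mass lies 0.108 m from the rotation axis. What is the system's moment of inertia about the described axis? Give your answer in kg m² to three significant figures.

I_cm = (1/12)Mb² = (1/12)(4.81)(0.851)² = 0.29028 kg m²; centre at d = 0.108 m, so the parallel axis theorem gives I = 0.29028 + (4.81)(0.108)² = 0.34639 kg m².

0.346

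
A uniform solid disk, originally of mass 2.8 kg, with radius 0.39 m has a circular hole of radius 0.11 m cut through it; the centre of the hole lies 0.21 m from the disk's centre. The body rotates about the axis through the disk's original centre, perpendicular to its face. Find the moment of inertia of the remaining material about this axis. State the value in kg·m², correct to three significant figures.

Unpierced body about its centre: I₀ = (1/2)MR² = (1/2)(2.8)(0.39)² = 0.21294 kg·m².
The removed disk has mass m = M·(r/R)² = (2.8)(0.11/0.39)² = 0.22275 kg (same uniform areal density).
Its moment of inertia about the rotation axis (parallel-axis theorem): I_hole = (1/2)mr² + md² = (1/2)(0.22275)(0.11)² + (0.22275)(0.21)² = 0.011171 kg·m².
Treating the hole as negative mass, I = I₀ − I_hole = 0.21294 − 0.011171 = 0.20177 kg·m².

0.202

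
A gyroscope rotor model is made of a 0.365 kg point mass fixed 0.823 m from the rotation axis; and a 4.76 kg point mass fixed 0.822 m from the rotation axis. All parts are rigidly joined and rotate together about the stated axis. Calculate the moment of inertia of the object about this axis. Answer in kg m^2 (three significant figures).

Point mass: I_cm = 0; centre at d = 0.823 m, so I = I_cm + Md² gives I = 0 + (0.365)(0.823)² = 0.24723 kg m^2.
Point mass: I_cm = 0; centre at d = 0.822 m, so I = I_cm + Md² gives I = 0 + (4.76)(0.822)² = 3.2163 kg m^2.
Total I = 0.24723 + 3.2163 = 3.4635 kg m^2.

3.46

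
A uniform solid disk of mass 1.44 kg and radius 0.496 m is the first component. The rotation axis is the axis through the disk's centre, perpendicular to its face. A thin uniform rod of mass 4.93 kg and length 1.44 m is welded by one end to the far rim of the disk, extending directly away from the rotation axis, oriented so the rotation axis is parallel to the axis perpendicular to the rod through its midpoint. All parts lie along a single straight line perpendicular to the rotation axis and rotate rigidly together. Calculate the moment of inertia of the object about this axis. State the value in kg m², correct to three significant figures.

8.32

Solid disk: I_cm = (1/2)MR² = (1/2)(1.44)(0.496)² = 0.17713 kg m²; axis through the centre, so I = 0.17713 kg m².
Thin rod: I_cm = (1/12)ML² = (1/12)(4.93)(1.44)² = 0.8519 kg m²; centre at d = 0.496 + 0.72 = 1.216 m, so I = I_cm + Md² gives I = 0.8519 + (4.93)(1.216)² = 8.1417 kg m².
Total I = 0.17713 + 8.1417 = 8.3188 kg m².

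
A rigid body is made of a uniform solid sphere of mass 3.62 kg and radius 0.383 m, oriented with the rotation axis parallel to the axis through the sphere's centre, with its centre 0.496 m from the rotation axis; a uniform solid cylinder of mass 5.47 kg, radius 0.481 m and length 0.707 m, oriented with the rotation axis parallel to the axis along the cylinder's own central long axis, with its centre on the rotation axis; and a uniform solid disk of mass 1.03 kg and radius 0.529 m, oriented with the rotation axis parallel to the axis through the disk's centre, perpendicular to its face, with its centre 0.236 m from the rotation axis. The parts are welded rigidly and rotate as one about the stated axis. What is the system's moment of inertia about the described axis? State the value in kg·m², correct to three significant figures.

Solid sphere: I_cm = (2/5)MR² = (2/5)(3.62)(0.383)² = 0.21241 kg·m²; centre at d = 0.496 m, so I = I_cm + Md² gives I = 0.21241 + (3.62)(0.496)² = 1.103 kg·m².
Solid cylinder: I_cm = (1/2)MR² = (1/2)(5.47)(0.481)² = 0.63277 kg·m²; axis through the centre, so I = 0.63277 kg·m².
Solid disk: I_cm = (1/2)MR² = (1/2)(1.03)(0.529)² = 0.14412 kg·m²; centre at d = 0.236 m, so I = I_cm + Md² gives I = 0.14412 + (1.03)(0.236)² = 0.20148 kg·m².
Total I = 1.103 + 0.63277 + 0.20148 = 1.9372 kg·m².

1.94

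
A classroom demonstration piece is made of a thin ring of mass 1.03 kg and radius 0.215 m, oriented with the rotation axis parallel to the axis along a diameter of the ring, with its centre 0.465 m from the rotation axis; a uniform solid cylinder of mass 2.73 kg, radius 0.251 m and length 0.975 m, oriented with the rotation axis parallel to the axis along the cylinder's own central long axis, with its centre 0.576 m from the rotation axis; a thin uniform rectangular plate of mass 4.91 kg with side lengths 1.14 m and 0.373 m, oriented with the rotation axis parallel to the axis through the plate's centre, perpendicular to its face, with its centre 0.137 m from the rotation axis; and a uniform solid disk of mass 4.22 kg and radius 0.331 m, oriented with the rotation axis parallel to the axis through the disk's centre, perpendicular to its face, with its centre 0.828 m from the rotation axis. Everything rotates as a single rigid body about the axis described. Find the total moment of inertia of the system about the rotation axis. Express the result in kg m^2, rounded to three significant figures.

5.04

Thin ring: I_cm = (1/2)MR² = (1/2)(1.03)(0.215)² = 0.023806 kg m^2; centre at d = 0.465 m, so I = I_cm + Md² gives I = 0.023806 + (1.03)(0.465)² = 0.24652 kg m^2.
Solid cylinder: I_cm = (1/2)MR² = (1/2)(2.73)(0.251)² = 0.085996 kg m^2; centre at d = 0.576 m, so I = I_cm + Md² gives I = 0.085996 + (2.73)(0.576)² = 0.99174 kg m^2.
Rectangular plate: I_cm = (1/12)M(a²+b²) = (1/12)(4.91)[(1.14)² + (0.373)²] = 0.58868 kg m^2; centre at d = 0.137 m, so I = I_cm + Md² gives I = 0.58868 + (4.91)(0.137)² = 0.68084 kg m^2.
Solid disk: I_cm = (1/2)MR² = (1/2)(4.22)(0.331)² = 0.23117 kg m^2; centre at d = 0.828 m, so I = I_cm + Md² gives I = 0.23117 + (4.22)(0.828)² = 3.1243 kg m^2.
Total I = 0.24652 + 0.99174 + 0.68084 + 3.1243 = 5.0434 kg m^2.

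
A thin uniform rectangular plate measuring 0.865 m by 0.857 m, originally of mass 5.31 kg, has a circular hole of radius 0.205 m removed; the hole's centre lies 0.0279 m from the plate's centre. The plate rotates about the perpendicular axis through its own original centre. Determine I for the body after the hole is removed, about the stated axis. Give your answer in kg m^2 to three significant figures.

Unpierced body about its centre: I₀ = (1/12)M(a²+b²) = (1/12)(5.31)[(0.865)² + (0.857)²] = 0.65608 kg m^2.
The removed disk has mass m = M·πr²/(ab) = (5.31)·π(0.205)²/(0.865·0.857) = 0.9457 kg (same uniform areal density).
Its moment of inertia about the rotation axis (parallel-axis theorem): I_hole = (1/2)mr² + md² = (1/2)(0.9457)(0.205)² + (0.9457)(0.0279)² = 0.020608 kg m^2.
Treating the hole as negative mass, I = I₀ − I_hole = 0.65608 − 0.020608 = 0.63548 kg m^2.

0.635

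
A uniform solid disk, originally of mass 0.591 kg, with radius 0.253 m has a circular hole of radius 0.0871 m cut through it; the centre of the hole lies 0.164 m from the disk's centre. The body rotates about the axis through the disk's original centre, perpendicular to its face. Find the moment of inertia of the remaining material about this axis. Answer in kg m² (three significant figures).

0.0168

Unpierced body about its centre: I₀ = (1/2)MR² = (1/2)(0.591)(0.253)² = 0.018915 kg m².
The removed disk has mass m = M·(r/R)² = (0.591)(0.0871/0.253)² = 0.070046 kg (same uniform areal density).
Its moment of inertia about the rotation axis (parallel-axis theorem): I_hole = (1/2)mr² + md² = (1/2)(0.070046)(0.0871)² + (0.070046)(0.164)² = 0.0021497 kg m².
Treating the hole as negative mass, I = I₀ − I_hole = 0.018915 − 0.0021497 = 0.016765 kg m².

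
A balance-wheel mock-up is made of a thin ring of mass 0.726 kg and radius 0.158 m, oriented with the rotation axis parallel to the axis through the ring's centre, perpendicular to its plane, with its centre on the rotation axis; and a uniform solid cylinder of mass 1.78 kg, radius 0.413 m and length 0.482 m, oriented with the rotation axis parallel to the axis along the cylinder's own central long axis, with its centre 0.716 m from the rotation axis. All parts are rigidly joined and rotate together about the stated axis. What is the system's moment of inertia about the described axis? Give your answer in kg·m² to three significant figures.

Thin ring: I_cm = MR² = (0.726)(0.158)² = 0.018124 kg·m²; axis through the centre, so I = 0.018124 kg·m².
Solid cylinder: I_cm = (1/2)MR² = (1/2)(1.78)(0.413)² = 0.15181 kg·m²; centre at d = 0.716 m, so the parallel axis theorem gives I = 0.15181 + (1.78)(0.716)² = 1.0643 kg·m².
Total I = 0.018124 + 1.0643 = 1.0825 kg·m².

1.08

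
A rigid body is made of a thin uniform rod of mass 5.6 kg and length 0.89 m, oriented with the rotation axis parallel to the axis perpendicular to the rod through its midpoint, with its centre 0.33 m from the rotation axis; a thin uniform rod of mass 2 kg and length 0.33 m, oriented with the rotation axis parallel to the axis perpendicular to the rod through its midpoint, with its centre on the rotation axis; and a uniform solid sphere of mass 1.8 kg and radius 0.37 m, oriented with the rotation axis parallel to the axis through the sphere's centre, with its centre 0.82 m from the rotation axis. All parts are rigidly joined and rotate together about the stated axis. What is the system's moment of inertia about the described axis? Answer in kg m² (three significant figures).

2.31

Thin rod: I_cm = (1/12)ML² = (1/12)(5.6)(0.89)² = 0.36965 kg m²; centre at d = 0.33 m, so I = I_cm + Md² gives I = 0.36965 + (5.6)(0.33)² = 0.97949 kg m².
Thin rod: I_cm = (1/12)ML² = (1/12)(2)(0.33)² = 0.01815 kg m²; axis through the centre, so I = 0.01815 kg m².
Solid sphere: I_cm = (2/5)MR² = (2/5)(1.8)(0.37)² = 0.098568 kg m²; centre at d = 0.82 m, so I = I_cm + Md² gives I = 0.098568 + (1.8)(0.82)² = 1.3089 kg m².
Total I = 0.97949 + 0.01815 + 1.3089 = 2.3065 kg m².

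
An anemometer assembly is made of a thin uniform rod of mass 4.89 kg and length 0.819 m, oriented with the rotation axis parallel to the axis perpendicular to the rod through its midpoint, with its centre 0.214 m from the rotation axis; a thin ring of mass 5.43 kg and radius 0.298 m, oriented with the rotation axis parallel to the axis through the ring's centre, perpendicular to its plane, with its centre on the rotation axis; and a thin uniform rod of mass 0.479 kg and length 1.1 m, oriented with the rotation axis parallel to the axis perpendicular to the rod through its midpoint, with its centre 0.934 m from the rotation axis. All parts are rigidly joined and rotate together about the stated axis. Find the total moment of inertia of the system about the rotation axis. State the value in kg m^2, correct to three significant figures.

Thin rod: I_cm = (1/12)ML² = (1/12)(4.89)(0.819)² = 0.27334 kg m^2; centre at d = 0.214 m, so I = I_cm + Md² gives I = 0.27334 + (4.89)(0.214)² = 0.49728 kg m^2.
Thin ring: I_cm = MR² = (5.43)(0.298)² = 0.48221 kg m^2; axis through the centre, so I = 0.48221 kg m^2.
Thin rod: I_cm = (1/12)ML² = (1/12)(0.479)(1.1)² = 0.048299 kg m^2; centre at d = 0.934 m, so I = I_cm + Md² gives I = 0.048299 + (0.479)(0.934)² = 0.46616 kg m^2.
Total I = 0.49728 + 0.48221 + 0.46616 = 1.4456 kg m^2.

1.45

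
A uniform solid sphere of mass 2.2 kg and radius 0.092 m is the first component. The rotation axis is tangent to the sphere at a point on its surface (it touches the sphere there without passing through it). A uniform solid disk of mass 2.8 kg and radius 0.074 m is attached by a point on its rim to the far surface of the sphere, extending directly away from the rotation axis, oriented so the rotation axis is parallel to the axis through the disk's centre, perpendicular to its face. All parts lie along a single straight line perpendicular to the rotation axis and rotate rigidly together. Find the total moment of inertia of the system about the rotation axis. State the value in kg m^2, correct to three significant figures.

Solid sphere: I_cm = (2/5)MR² = (2/5)(2.2)(0.092)² = 0.0074483 kg m^2; centre at d = 0.092 m, so the parallel axis theorem gives I = 0.0074483 + (2.2)(0.092)² = 0.026069 kg m^2.
Solid disk: I_cm = (1/2)MR² = (1/2)(2.8)(0.074)² = 0.0076664 kg m^2; centre at d = 0.092 + 0.092 + 0.074 = 0.258 m, so the parallel axis theorem gives I = 0.0076664 + (2.8)(0.258)² = 0.19405 kg m^2.
Total I = 0.026069 + 0.19405 = 0.22011 kg m^2.

0.220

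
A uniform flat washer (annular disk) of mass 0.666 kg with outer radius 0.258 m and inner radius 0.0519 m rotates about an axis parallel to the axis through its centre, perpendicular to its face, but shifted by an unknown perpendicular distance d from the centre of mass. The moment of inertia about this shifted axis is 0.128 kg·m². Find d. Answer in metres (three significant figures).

0.397

About the centre-of-mass axis, I_cm = (1/2)M(R²+r²) = (1/2)(0.666)[(0.258)² + (0.0519)²] = 0.023063 kg·m².
Parallel axis theorem: I = I_cm + Md², so Md² = 0.128 − 0.023063 = 0.10494 kg·m².
d = √(0.10494 / 0.666) = 0.39694 m.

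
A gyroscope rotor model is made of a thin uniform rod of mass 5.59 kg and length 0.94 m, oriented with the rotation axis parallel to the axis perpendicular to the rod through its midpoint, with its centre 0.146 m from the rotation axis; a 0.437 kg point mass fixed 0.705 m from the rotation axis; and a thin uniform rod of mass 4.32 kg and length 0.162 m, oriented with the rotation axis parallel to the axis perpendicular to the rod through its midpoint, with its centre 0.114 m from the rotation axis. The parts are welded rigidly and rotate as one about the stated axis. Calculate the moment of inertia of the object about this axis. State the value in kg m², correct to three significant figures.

0.814

Thin rod: I_cm = (1/12)ML² = (1/12)(5.59)(0.94)² = 0.41161 kg m²; centre at d = 0.146 m, so the parallel axis theorem gives I = 0.41161 + (5.59)(0.146)² = 0.53077 kg m².
Point mass: I_cm = 0; centre at d = 0.705 m, so the parallel axis theorem gives I = 0 + (0.437)(0.705)² = 0.2172 kg m².
Thin rod: I_cm = (1/12)ML² = (1/12)(4.32)(0.162)² = 0.0094478 kg m²; centre at d = 0.114 m, so the parallel axis theorem gives I = 0.0094478 + (4.32)(0.114)² = 0.065591 kg m².
Total I = 0.53077 + 0.2172 + 0.065591 = 0.81356 kg m².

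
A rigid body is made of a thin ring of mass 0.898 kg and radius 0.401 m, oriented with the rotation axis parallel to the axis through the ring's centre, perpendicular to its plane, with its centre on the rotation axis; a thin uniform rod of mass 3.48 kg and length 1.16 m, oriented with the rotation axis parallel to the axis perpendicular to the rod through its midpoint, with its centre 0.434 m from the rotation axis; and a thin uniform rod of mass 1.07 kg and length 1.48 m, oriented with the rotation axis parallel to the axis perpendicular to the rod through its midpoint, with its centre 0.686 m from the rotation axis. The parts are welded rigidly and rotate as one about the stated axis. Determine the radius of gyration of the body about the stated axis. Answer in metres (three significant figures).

0.589

Thin ring: I_cm = MR² = (0.898)(0.401)² = 0.1444 kg m²; axis through the centre, so I = 0.1444 kg m².
Thin rod: I_cm = (1/12)ML² = (1/12)(3.48)(1.16)² = 0.39022 kg m²; centre at d = 0.434 m, so I = I_cm + Md² gives I = 0.39022 + (3.48)(0.434)² = 1.0457 kg m².
Thin rod: I_cm = (1/12)ML² = (1/12)(1.07)(1.48)² = 0.19531 kg m²; centre at d = 0.686 m, so I = I_cm + Md² gives I = 0.19531 + (1.07)(0.686)² = 0.69885 kg m².
Total I = 1.889 kg m²; total mass M = 5.448 kg.
k = √(I/M) = √(1.889/5.448) = 0.58883 m.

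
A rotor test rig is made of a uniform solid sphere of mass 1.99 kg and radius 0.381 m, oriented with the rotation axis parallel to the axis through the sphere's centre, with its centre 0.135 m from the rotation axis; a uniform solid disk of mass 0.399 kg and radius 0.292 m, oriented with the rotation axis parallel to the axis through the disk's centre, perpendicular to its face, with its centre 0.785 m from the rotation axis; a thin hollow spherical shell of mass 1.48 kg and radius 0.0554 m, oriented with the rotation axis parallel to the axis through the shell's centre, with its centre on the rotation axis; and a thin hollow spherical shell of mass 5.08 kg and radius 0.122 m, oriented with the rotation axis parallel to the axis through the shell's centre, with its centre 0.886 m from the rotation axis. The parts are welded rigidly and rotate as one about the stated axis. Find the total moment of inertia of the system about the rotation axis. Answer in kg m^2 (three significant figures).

Solid sphere: I_cm = (2/5)MR² = (2/5)(1.99)(0.381)² = 0.11555 kg m^2; centre at d = 0.135 m, so I = I_cm + Md² gives I = 0.11555 + (1.99)(0.135)² = 0.15182 kg m^2.
Solid disk: I_cm = (1/2)MR² = (1/2)(0.399)(0.292)² = 0.01701 kg m^2; centre at d = 0.785 m, so I = I_cm + Md² gives I = 0.01701 + (0.399)(0.785)² = 0.26288 kg m^2.
Spherical shell: I_cm = (2/3)MR² = (2/3)(1.48)(0.0554)² = 0.0030282 kg m^2; axis through the centre, so I = 0.0030282 kg m^2.
Spherical shell: I_cm = (2/3)MR² = (2/3)(5.08)(0.122)² = 0.050407 kg m^2; centre at d = 0.886 m, so I = I_cm + Md² gives I = 0.050407 + (5.08)(0.886)² = 4.0382 kg m^2.
Total I = 0.15182 + 0.26288 + 0.0030282 + 4.0382 = 4.4559 kg m^2.

4.46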